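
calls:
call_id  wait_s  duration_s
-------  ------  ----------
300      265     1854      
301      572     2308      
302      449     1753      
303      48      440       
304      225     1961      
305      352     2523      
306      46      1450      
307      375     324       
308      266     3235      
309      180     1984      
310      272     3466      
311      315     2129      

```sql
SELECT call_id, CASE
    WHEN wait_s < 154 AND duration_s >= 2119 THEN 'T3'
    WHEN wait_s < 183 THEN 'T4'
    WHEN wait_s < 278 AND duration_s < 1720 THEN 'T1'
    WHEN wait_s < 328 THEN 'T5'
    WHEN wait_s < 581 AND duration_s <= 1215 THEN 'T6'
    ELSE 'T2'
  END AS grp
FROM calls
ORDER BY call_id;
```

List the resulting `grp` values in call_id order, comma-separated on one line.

call_id=300: wait_s < 328 → T5
call_id=301: ELSE → T2
call_id=302: ELSE → T2
call_id=303: wait_s < 183 → T4
call_id=304: wait_s < 328 → T5
call_id=305: ELSE → T2
call_id=306: wait_s < 183 → T4
call_id=307: wait_s < 581 AND duration_s <= 1215 → T6
call_id=308: wait_s < 328 → T5
call_id=309: wait_s < 183 → T4
call_id=310: wait_s < 328 → T5
call_id=311: wait_s < 328 → T5

T5, T2, T2, T4, T5, T2, T4, T6, T5, T4, T5, T5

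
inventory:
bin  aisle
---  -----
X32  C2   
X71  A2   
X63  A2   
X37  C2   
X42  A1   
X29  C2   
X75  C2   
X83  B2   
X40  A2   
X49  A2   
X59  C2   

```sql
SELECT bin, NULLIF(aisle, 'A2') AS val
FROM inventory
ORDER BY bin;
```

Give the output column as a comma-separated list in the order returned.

bin=X29: aisle=C2 vs A2: differ → C2
bin=X32: aisle=C2 vs A2: differ → C2
bin=X37: aisle=C2 vs A2: differ → C2
bin=X40: aisle=A2 vs A2: equal → NULL
bin=X42: aisle=A1 vs A2: differ → A1
bin=X49: aisle=A2 vs A2: equal → NULL
bin=X59: aisle=C2 vs A2: differ → C2
bin=X63: aisle=A2 vs A2: equal → NULL
bin=X71: aisle=A2 vs A2: equal → NULL
bin=X75: aisle=C2 vs A2: differ → C2
bin=X83: aisle=B2 vs A2: differ → B2

C2, C2, C2, NULL, A1, NULL, C2, NULL, NULL, C2, B2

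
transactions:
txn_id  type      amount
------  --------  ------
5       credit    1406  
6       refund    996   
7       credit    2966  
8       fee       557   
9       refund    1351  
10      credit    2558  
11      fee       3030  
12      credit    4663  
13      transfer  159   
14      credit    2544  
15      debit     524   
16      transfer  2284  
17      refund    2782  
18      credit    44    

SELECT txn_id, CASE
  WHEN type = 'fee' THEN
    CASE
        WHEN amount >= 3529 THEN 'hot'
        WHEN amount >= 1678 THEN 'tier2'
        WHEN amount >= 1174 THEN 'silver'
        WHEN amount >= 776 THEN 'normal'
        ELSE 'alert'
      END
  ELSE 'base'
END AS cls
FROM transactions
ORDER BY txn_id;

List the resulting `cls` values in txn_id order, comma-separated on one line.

txn_id=5: type='credit' → outer ELSE → base
txn_id=6: type='refund' → outer ELSE → base
txn_id=7: type='credit' → outer ELSE → base
txn_id=8: type='fee' → inner[ELSE] → alert
txn_id=9: type='refund' → outer ELSE → base
txn_id=10: type='credit' → outer ELSE → base
txn_id=11: type='fee' → inner[amount >= 1678] → tier2
txn_id=12: type='credit' → outer ELSE → base
txn_id=13: type='transfer' → outer ELSE → base
txn_id=14: type='credit' → outer ELSE → base
txn_id=15: type='debit' → outer ELSE → base
txn_id=16: type='transfer' → outer ELSE → base
txn_id=17: type='refund' → outer ELSE → base
txn_id=18: type='credit' → outer ELSE → base

base, base, base, alert, base, base, tier2, base, base, base, base, base, base, base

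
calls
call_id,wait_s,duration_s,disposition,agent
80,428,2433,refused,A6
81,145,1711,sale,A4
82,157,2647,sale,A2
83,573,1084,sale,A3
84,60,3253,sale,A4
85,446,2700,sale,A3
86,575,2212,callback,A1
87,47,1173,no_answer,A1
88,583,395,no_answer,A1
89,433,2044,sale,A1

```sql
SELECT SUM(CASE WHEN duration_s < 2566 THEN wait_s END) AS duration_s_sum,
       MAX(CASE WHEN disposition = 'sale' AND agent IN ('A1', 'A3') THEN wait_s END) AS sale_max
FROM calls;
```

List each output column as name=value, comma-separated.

duration_s_sum=2784, sale_max=573

[duration_s_sum: duration_s < 2566]
call_id=80: ✓ → 428
call_id=81: ✓ → 145
call_id=82: ✗
call_id=83: ✓ → 573
call_id=84: ✗
call_id=85: ✗
call_id=86: ✓ → 575
call_id=87: ✓ → 47
call_id=88: ✓ → 583
call_id=89: ✓ → 433
duration_s_sum = 428 + 145 + 573 + 575 + 47 + 583 + 433 = 2784
—
[sale_max: disposition = 'sale' AND agent IN ('A1', 'A3')]
call_id=80: ✗
call_id=81: ✗
call_id=82: ✗
call_id=83: ✓ → 573
call_id=84: ✗
call_id=85: ✓ → 446
call_id=86: ✗
call_id=87: ✗
call_id=88: ✗
call_id=89: ✓ → 433
sale_max = MAX(573, 446, 433) = 573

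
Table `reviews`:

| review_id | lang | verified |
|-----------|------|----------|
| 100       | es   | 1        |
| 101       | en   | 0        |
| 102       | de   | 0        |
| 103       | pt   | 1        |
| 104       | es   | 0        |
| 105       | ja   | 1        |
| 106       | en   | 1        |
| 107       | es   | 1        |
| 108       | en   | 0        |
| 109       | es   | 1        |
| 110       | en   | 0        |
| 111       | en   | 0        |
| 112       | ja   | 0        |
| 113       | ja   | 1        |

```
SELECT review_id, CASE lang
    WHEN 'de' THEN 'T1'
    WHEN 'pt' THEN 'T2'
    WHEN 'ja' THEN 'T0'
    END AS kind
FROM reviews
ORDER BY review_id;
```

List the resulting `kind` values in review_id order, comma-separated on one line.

NULL, NULL, T1, T2, NULL, T0, NULL, NULL, NULL, NULL, NULL, NULL, T0, T0

review_id=100: (no match → NULL) → NULL
review_id=101: (no match → NULL) → NULL
review_id=102: lang='de' → T1
review_id=103: lang='pt' → T2
review_id=104: (no match → NULL) → NULL
review_id=105: lang='ja' → T0
review_id=106: (no match → NULL) → NULL
review_id=107: (no match → NULL) → NULL
review_id=108: (no match → NULL) → NULL
review_id=109: (no match → NULL) → NULL
review_id=110: (no match → NULL) → NULL
review_id=111: (no match → NULL) → NULL
review_id=112: lang='ja' → T0
review_id=113: lang='ja' → T0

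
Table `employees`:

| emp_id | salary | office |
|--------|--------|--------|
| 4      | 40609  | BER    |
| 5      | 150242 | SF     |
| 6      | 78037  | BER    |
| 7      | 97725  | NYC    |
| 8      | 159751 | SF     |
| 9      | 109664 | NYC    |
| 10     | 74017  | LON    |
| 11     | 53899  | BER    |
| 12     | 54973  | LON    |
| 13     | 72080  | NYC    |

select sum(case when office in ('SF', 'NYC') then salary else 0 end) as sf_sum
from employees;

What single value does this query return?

emp_id=4: ✗
emp_id=5: ✓ → 150242
emp_id=6: ✗
emp_id=7: ✓ → 97725
emp_id=8: ✓ → 159751
emp_id=9: ✓ → 109664
emp_id=10: ✗
emp_id=11: ✗
emp_id=12: ✗
emp_id=13: ✓ → 72080
sf_sum = 150242 + 97725 + 159751 + 109664 + 72080 = 589462

589462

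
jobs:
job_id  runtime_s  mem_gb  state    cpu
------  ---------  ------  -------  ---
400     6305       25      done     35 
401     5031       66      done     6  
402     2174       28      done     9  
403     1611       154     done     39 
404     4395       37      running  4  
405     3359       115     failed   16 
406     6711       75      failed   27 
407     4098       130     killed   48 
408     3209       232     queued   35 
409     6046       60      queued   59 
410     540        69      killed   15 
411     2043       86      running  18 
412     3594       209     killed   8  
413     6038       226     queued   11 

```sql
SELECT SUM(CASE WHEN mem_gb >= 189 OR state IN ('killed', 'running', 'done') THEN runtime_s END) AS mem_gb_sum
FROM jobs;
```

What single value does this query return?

job_id=400: ✓ → 6305
job_id=401: ✓ → 5031
job_id=402: ✓ → 2174
job_id=403: ✓ → 1611
job_id=404: ✓ → 4395
job_id=405: ✗
job_id=406: ✗
job_id=407: ✓ → 4098
job_id=408: ✓ → 3209
job_id=409: ✗
job_id=410: ✓ → 540
job_id=411: ✓ → 2043
job_id=412: ✓ → 3594
job_id=413: ✓ → 6038
mem_gb_sum = 6305 + 5031 + 2174 + 1611 + 4395 + 4098 + 3209 + 540 + 2043 + 3594 + 6038 = 39038

39038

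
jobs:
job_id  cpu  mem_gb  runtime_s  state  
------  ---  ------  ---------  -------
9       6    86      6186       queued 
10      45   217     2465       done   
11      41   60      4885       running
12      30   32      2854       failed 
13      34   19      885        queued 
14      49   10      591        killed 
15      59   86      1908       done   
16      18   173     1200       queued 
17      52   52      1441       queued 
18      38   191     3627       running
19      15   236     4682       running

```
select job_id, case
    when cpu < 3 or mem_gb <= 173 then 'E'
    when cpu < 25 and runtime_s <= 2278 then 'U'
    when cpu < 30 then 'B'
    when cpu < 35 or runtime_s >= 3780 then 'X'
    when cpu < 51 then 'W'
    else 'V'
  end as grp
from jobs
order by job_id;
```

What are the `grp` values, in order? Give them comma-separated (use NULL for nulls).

E, W, E, E, E, E, E, E, E, W, B

job_id=9: cpu < 3 or mem_gb <= 173 → E
job_id=10: cpu < 51 → W
job_id=11: cpu < 3 or mem_gb <= 173 → E
job_id=12: cpu < 3 or mem_gb <= 173 → E
job_id=13: cpu < 3 or mem_gb <= 173 → E
job_id=14: cpu < 3 or mem_gb <= 173 → E
job_id=15: cpu < 3 or mem_gb <= 173 → E
job_id=16: cpu < 3 or mem_gb <= 173 → E
job_id=17: cpu < 3 or mem_gb <= 173 → E
job_id=18: cpu < 51 → W
job_id=19: cpu < 30 → B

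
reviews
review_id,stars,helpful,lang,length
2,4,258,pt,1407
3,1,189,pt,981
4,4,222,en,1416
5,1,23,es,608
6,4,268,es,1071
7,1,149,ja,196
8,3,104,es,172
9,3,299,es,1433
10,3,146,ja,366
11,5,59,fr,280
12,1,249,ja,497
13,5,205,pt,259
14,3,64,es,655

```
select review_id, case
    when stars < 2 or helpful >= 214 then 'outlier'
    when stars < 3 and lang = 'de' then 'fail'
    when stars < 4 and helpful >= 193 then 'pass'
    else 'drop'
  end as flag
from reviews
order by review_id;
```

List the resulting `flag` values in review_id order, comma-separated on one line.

review_id=2: stars < 2 or helpful >= 214 → outlier
review_id=3: stars < 2 or helpful >= 214 → outlier
review_id=4: stars < 2 or helpful >= 214 → outlier
review_id=5: stars < 2 or helpful >= 214 → outlier
review_id=6: stars < 2 or helpful >= 214 → outlier
review_id=7: stars < 2 or helpful >= 214 → outlier
review_id=8: ELSE → drop
review_id=9: stars < 2 or helpful >= 214 → outlier
review_id=10: ELSE → drop
review_id=11: ELSE → drop
review_id=12: stars < 2 or helpful >= 214 → outlier
review_id=13: ELSE → drop
review_id=14: ELSE → drop

outlier, outlier, outlier, outlier, outlier, outlier, drop, outlier, drop, drop, outlier, drop, drop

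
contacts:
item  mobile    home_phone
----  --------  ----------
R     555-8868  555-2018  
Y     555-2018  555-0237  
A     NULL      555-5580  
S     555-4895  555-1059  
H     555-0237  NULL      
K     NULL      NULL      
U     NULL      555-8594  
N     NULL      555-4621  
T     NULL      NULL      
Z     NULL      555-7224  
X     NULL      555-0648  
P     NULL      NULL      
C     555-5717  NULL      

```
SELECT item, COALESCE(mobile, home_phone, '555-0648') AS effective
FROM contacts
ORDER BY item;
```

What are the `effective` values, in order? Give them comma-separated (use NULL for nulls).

555-5580, 555-5717, 555-0237, 555-0648, 555-4621, 555-0648, 555-8868, 555-4895, 555-0648, 555-8594, 555-0648, 555-2018, 555-7224

item=A: mobile=NULL, home_phone=555-5580 → 555-5580
item=C: mobile=555-5717 → 555-5717
item=H: mobile=555-0237 → 555-0237
item=K: mobile=NULL, home_phone=NULL, → literal 555-0648 → 555-0648
item=N: mobile=NULL, home_phone=555-4621 → 555-4621
item=P: mobile=NULL, home_phone=NULL, → literal 555-0648 → 555-0648
item=R: mobile=555-8868 → 555-8868
item=S: mobile=555-4895 → 555-4895
item=T: mobile=NULL, home_phone=NULL, → literal 555-0648 → 555-0648
item=U: mobile=NULL, home_phone=555-8594 → 555-8594
item=X: mobile=NULL, home_phone=555-0648 → 555-0648
item=Y: mobile=555-2018 → 555-2018
item=Z: mobile=NULL, home_phone=555-7224 → 555-7224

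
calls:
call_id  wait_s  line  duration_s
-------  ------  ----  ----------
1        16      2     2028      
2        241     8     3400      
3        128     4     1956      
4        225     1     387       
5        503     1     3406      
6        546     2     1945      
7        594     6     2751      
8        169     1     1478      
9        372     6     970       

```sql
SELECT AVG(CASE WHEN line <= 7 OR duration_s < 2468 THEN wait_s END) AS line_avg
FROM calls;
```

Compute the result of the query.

319.125

call_id=1: ✓ → 16
call_id=2: ✗
call_id=3: ✓ → 128
call_id=4: ✓ → 225
call_id=5: ✓ → 503
call_id=6: ✓ → 546
call_id=7: ✓ → 594
call_id=8: ✓ → 169
call_id=9: ✓ → 372
line_avg = (16 + 128 + 225 + 503 + 546 + 594 + 169 + 372) / 8 = 319.125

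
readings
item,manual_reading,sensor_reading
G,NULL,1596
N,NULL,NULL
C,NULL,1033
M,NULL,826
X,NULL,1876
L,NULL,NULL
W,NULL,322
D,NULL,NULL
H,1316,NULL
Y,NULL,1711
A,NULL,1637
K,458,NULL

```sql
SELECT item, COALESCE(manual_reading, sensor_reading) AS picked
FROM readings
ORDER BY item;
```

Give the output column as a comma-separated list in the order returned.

1637, 1033, NULL, 1596, 1316, 458, NULL, 826, NULL, 322, 1876, 1711

item=A: manual_reading=NULL, sensor_reading=1637 → 1637
item=C: manual_reading=NULL, sensor_reading=1033 → 1033
item=D: manual_reading=NULL, sensor_reading=NULL (all NULL) → NULL
item=G: manual_reading=NULL, sensor_reading=1596 → 1596
item=H: manual_reading=1316 → 1316
item=K: manual_reading=458 → 458
item=L: manual_reading=NULL, sensor_reading=NULL (all NULL) → NULL
item=M: manual_reading=NULL, sensor_reading=826 → 826
item=N: manual_reading=NULL, sensor_reading=NULL (all NULL) → NULL
item=W: manual_reading=NULL, sensor_reading=322 → 322
item=X: manual_reading=NULL, sensor_reading=1876 → 1876
item=Y: manual_reading=NULL, sensor_reading=1711 → 1711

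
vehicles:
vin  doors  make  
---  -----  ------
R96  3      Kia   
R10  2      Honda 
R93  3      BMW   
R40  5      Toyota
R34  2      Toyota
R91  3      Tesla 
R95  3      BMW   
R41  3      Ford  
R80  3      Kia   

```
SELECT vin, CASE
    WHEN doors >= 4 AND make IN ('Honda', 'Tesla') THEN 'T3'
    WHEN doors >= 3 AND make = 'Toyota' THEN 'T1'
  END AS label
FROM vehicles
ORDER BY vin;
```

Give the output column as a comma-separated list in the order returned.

NULL, NULL, T1, NULL, NULL, NULL, NULL, NULL, NULL

vin=R10: (no match → NULL) → NULL
vin=R34: (no match → NULL) → NULL
vin=R40: doors >= 3 AND make = 'Toyota' → T1
vin=R41: (no match → NULL) → NULL
vin=R80: (no match → NULL) → NULL
vin=R91: (no match → NULL) → NULL
vin=R93: (no match → NULL) → NULL
vin=R95: (no match → NULL) → NULL
vin=R96: (no match → NULL) → NULL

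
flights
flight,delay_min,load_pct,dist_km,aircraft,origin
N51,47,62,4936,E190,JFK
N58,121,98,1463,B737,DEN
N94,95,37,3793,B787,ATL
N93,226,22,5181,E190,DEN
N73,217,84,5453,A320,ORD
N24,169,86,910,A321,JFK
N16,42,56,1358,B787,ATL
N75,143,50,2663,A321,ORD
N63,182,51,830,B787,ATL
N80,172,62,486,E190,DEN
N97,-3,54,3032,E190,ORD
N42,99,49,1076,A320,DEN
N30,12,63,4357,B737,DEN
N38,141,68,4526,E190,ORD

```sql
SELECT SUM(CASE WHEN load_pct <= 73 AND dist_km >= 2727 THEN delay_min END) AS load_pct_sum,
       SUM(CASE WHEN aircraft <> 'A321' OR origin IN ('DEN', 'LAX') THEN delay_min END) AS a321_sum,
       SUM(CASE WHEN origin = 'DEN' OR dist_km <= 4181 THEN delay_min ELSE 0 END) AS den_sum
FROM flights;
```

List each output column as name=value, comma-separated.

load_pct_sum=518, a321_sum=1351, den_sum=1258

[load_pct_sum: load_pct <= 73 AND dist_km >= 2727]
flight=N51: ✓ → 47
flight=N58: ✗
flight=N94: ✓ → 95
flight=N93: ✓ → 226
flight=N73: ✗
flight=N24: ✗
flight=N16: ✗
flight=N75: ✗
flight=N63: ✗
flight=N80: ✗
flight=N97: ✓ → -3
flight=N42: ✗
flight=N30: ✓ → 12
flight=N38: ✓ → 141
load_pct_sum = 47 + 95 + 226 + -3 + 12 + 141 = 518
—
[a321_sum: aircraft <> 'A321' OR origin IN ('DEN', 'LAX')]
flight=N51: ✓ → 47
flight=N58: ✓ → 121
flight=N94: ✓ → 95
flight=N93: ✓ → 226
flight=N73: ✓ → 217
flight=N24: ✗
flight=N16: ✓ → 42
flight=N75: ✗
flight=N63: ✓ → 182
flight=N80: ✓ → 172
flight=N97: ✓ → -3
flight=N42: ✓ → 99
flight=N30: ✓ → 12
flight=N38: ✓ → 141
a321_sum = 47 + 121 + 95 + 226 + 217 + 42 + 182 + 172 + -3 + 99 + 12 + 141 = 1351
—
[den_sum: origin = 'DEN' OR dist_km <= 4181]
flight=N51: ✗
flight=N58: ✓ → 121
flight=N94: ✓ → 95
flight=N93: ✓ → 226
flight=N73: ✗
flight=N24: ✓ → 169
flight=N16: ✓ → 42
flight=N75: ✓ → 143
flight=N63: ✓ → 182
flight=N80: ✓ → 172
flight=N97: ✓ → -3
flight=N42: ✓ → 99
flight=N30: ✓ → 12
flight=N38: ✗
den_sum = 121 + 95 + 226 + 169 + 42 + 143 + 182 + 172 + -3 + 99 + 12 = 1258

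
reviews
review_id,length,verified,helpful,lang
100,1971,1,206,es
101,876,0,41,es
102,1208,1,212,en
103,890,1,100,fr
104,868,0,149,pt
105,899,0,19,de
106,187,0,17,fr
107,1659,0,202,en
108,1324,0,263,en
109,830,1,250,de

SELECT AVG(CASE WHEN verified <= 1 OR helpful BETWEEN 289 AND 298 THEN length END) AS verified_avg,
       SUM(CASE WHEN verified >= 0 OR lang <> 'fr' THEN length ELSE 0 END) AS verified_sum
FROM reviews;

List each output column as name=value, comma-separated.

verified_avg=1071.2, verified_sum=10712

[verified_avg: verified <= 1 OR helpful BETWEEN 289 AND 298]
review_id=100: ✓ → 1971
review_id=101: ✓ → 876
review_id=102: ✓ → 1208
review_id=103: ✓ → 890
review_id=104: ✓ → 868
review_id=105: ✓ → 899
review_id=106: ✓ → 187
review_id=107: ✓ → 1659
review_id=108: ✓ → 1324
review_id=109: ✓ → 830
verified_avg = (1971 + 876 + 1208 + 890 + 868 + 899 + 187 + 1659 + 1324 + 830) / 10 = 1071.2
—
[verified_sum: verified >= 0 OR lang <> 'fr']
review_id=100: ✓ → 1971
review_id=101: ✓ → 876
review_id=102: ✓ → 1208
review_id=103: ✓ → 890
review_id=104: ✓ → 868
review_id=105: ✓ → 899
review_id=106: ✓ → 187
review_id=107: ✓ → 1659
review_id=108: ✓ → 1324
review_id=109: ✓ → 830
verified_sum = 1971 + 876 + 1208 + 890 + 868 + 899 + 187 + 1659 + 1324 + 830 = 10712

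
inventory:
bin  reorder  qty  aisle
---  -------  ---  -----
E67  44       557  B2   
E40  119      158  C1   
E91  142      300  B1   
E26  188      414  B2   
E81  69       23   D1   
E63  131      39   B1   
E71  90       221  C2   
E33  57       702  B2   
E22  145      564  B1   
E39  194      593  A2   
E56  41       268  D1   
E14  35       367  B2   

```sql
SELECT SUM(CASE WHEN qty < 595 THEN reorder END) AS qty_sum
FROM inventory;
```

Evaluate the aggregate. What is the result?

1198

bin=E67: ✓ → 44
bin=E40: ✓ → 119
bin=E91: ✓ → 142
bin=E26: ✓ → 188
bin=E81: ✓ → 69
bin=E63: ✓ → 131
bin=E71: ✓ → 90
bin=E33: ✗
bin=E22: ✓ → 145
bin=E39: ✓ → 194
bin=E56: ✓ → 41
bin=E14: ✓ → 35
qty_sum = 44 + 119 + 142 + 188 + 69 + 131 + 90 + 145 + 194 + 41 + 35 = 1198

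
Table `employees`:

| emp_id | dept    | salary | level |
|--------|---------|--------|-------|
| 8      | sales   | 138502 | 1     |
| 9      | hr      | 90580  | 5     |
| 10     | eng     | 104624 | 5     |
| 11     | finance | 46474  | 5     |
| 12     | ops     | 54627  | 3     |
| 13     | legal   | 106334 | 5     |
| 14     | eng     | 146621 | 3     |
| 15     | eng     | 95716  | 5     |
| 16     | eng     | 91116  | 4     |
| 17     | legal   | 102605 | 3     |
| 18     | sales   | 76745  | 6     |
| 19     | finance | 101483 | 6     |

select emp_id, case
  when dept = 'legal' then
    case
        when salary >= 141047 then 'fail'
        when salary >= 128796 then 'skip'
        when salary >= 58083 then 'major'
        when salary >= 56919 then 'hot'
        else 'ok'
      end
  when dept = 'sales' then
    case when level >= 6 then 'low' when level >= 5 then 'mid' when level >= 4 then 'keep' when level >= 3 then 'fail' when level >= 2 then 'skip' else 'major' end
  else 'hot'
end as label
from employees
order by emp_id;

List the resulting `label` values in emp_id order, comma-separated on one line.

major, hot, hot, hot, hot, major, hot, hot, hot, major, low, hot

emp_id=8: dept='sales' → inner[ELSE] → major
emp_id=9: dept='hr' → outer ELSE → hot
emp_id=10: dept='eng' → outer ELSE → hot
emp_id=11: dept='finance' → outer ELSE → hot
emp_id=12: dept='ops' → outer ELSE → hot
emp_id=13: dept='legal' → inner[salary >= 58083] → major
emp_id=14: dept='eng' → outer ELSE → hot
emp_id=15: dept='eng' → outer ELSE → hot
emp_id=16: dept='eng' → outer ELSE → hot
emp_id=17: dept='legal' → inner[salary >= 58083] → major
emp_id=18: dept='sales' → inner[level >= 6] → low
emp_id=19: dept='finance' → outer ELSE → hot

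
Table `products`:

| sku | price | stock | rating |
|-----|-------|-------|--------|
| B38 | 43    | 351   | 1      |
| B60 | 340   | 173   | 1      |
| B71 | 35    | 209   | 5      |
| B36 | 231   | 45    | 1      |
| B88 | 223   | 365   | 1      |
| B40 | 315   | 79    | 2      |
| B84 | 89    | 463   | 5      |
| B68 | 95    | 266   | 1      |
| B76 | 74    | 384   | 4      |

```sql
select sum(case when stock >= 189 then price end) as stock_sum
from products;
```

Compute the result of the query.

sku=B38: ✓ → 43
sku=B60: ✗
sku=B71: ✓ → 35
sku=B36: ✗
sku=B88: ✓ → 223
sku=B40: ✗
sku=B84: ✓ → 89
sku=B68: ✓ → 95
sku=B76: ✓ → 74
stock_sum = 43 + 35 + 223 + 89 + 95 + 74 = 559

559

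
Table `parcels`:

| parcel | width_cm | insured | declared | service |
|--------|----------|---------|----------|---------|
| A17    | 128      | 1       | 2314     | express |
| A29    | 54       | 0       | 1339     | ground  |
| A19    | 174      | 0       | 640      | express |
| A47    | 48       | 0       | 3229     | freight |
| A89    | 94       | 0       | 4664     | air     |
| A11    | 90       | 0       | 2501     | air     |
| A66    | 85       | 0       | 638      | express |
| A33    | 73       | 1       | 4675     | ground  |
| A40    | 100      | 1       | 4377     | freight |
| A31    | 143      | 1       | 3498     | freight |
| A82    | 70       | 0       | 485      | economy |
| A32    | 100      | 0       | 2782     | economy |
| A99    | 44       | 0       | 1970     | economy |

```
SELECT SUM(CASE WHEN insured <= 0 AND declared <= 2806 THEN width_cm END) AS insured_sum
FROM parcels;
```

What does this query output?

617

parcel=A17: ✗
parcel=A29: ✓ → 54
parcel=A19: ✓ → 174
parcel=A47: ✗
parcel=A89: ✗
parcel=A11: ✓ → 90
parcel=A66: ✓ → 85
parcel=A33: ✗
parcel=A40: ✗
parcel=A31: ✗
parcel=A82: ✓ → 70
parcel=A32: ✓ → 100
parcel=A99: ✓ → 44
insured_sum = 54 + 174 + 90 + 85 + 70 + 100 + 44 = 617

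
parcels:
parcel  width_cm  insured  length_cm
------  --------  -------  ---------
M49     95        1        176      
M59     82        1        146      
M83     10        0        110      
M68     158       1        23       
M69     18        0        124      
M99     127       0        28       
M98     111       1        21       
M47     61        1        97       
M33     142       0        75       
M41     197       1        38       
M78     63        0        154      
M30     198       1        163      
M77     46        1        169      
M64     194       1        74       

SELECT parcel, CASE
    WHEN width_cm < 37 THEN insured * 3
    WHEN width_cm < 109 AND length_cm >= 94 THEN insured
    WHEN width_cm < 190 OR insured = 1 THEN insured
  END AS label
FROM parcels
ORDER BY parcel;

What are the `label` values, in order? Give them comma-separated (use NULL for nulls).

1, 0, 1, 1, 1, 1, 1, 1, 0, 1, 0, 0, 1, 0

parcel=M30: width_cm < 190 OR insured = 1 → 1
parcel=M33: width_cm < 190 OR insured = 1 → 0
parcel=M41: width_cm < 190 OR insured = 1 → 1
parcel=M47: width_cm < 109 AND length_cm >= 94 → 1
parcel=M49: width_cm < 109 AND length_cm >= 94 → 1
parcel=M59: width_cm < 109 AND length_cm >= 94 → 1
parcel=M64: width_cm < 190 OR insured = 1 → 1
parcel=M68: width_cm < 190 OR insured = 1 → 1
parcel=M69: width_cm < 37 → 0
parcel=M77: width_cm < 109 AND length_cm >= 94 → 1
parcel=M78: width_cm < 109 AND length_cm >= 94 → 0
parcel=M83: width_cm < 37 → 0
parcel=M98: width_cm < 190 OR insured = 1 → 1
parcel=M99: width_cm < 190 OR insured = 1 → 0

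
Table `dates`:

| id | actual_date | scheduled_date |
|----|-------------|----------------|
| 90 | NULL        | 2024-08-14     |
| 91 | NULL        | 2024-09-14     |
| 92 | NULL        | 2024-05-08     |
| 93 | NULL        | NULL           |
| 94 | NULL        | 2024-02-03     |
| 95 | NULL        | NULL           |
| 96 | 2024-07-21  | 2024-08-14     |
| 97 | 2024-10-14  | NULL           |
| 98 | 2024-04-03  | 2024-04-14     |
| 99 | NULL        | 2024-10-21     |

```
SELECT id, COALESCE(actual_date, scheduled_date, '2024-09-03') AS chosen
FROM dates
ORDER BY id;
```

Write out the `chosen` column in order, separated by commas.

id=90: actual_date=NULL, scheduled_date=2024-08-14 → 2024-08-14
id=91: actual_date=NULL, scheduled_date=2024-09-14 → 2024-09-14
id=92: actual_date=NULL, scheduled_date=2024-05-08 → 2024-05-08
id=93: actual_date=NULL, scheduled_date=NULL, → literal 2024-09-03 → 2024-09-03
id=94: actual_date=NULL, scheduled_date=2024-02-03 → 2024-02-03
id=95: actual_date=NULL, scheduled_date=NULL, → literal 2024-09-03 → 2024-09-03
id=96: actual_date=2024-07-21 → 2024-07-21
id=97: actual_date=2024-10-14 → 2024-10-14
id=98: actual_date=2024-04-03 → 2024-04-03
id=99: actual_date=NULL, scheduled_date=2024-10-21 → 2024-10-21

2024-08-14, 2024-09-14, 2024-05-08, 2024-09-03, 2024-02-03, 2024-09-03, 2024-07-21, 2024-10-14, 2024-04-03, 2024-10-21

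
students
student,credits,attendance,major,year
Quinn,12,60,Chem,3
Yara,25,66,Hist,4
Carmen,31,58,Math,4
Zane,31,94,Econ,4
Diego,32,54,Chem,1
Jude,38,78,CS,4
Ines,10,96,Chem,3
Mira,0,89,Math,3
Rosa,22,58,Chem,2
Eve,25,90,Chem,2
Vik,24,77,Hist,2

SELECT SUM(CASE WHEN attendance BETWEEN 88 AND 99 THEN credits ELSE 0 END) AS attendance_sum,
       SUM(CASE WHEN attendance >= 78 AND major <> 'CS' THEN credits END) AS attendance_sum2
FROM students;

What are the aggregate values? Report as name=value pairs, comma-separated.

attendance_sum=66, attendance_sum2=66

[attendance_sum: attendance BETWEEN 88 AND 99]
student=Quinn: ✗
student=Yara: ✗
student=Carmen: ✗
student=Zane: ✓ → 31
student=Diego: ✗
student=Jude: ✗
student=Ines: ✓ → 10
student=Mira: ✓ → 0
student=Rosa: ✗
student=Eve: ✓ → 25
student=Vik: ✗
attendance_sum = 31 + 10 + 25 = 66
—
[attendance_sum2: attendance >= 78 AND major <> 'CS']
student=Quinn: ✗
student=Yara: ✗
student=Carmen: ✗
student=Zane: ✓ → 31
student=Diego: ✗
student=Jude: ✗
student=Ines: ✓ → 10
student=Mira: ✓ → 0
student=Rosa: ✗
student=Eve: ✓ → 25
student=Vik: ✗
attendance_sum2 = 31 + 10 + 25 = 66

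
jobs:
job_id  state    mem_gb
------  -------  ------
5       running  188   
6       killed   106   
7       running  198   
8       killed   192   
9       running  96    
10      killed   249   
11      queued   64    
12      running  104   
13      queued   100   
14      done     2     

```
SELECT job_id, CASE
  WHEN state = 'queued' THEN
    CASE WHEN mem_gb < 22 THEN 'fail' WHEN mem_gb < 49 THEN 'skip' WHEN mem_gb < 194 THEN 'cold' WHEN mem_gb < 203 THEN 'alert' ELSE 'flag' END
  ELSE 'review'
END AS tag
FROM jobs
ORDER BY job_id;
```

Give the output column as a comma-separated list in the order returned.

job_id=5: state='running' → outer ELSE → review
job_id=6: state='killed' → outer ELSE → review
job_id=7: state='running' → outer ELSE → review
job_id=8: state='killed' → outer ELSE → review
job_id=9: state='running' → outer ELSE → review
job_id=10: state='killed' → outer ELSE → review
job_id=11: state='queued' → inner[mem_gb < 194] → cold
job_id=12: state='running' → outer ELSE → review
job_id=13: state='queued' → inner[mem_gb < 194] → cold
job_id=14: state='done' → outer ELSE → review

review, review, review, review, review, review, cold, review, cold, review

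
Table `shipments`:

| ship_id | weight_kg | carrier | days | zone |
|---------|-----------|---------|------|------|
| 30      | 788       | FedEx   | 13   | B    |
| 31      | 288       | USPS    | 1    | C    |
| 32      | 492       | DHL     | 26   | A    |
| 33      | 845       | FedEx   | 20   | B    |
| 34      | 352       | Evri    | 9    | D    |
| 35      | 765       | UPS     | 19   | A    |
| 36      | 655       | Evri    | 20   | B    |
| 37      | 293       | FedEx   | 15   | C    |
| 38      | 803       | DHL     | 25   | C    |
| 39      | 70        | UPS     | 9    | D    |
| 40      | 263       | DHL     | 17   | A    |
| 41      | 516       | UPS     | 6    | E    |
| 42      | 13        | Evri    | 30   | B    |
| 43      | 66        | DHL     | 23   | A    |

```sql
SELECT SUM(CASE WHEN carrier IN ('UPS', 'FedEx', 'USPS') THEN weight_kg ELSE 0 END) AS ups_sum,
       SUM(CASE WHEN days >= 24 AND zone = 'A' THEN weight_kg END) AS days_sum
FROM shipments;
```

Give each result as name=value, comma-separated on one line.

[ups_sum: carrier IN ('UPS', 'FedEx', 'USPS')]
ship_id=30: ✓ → 788
ship_id=31: ✓ → 288
ship_id=32: ✗
ship_id=33: ✓ → 845
ship_id=34: ✗
ship_id=35: ✓ → 765
ship_id=36: ✗
ship_id=37: ✓ → 293
ship_id=38: ✗
ship_id=39: ✓ → 70
ship_id=40: ✗
ship_id=41: ✓ → 516
ship_id=42: ✗
ship_id=43: ✗
ups_sum = 788 + 288 + 845 + 765 + 293 + 70 + 516 = 3565
—
[days_sum: days >= 24 AND zone = 'A']
ship_id=30: ✗
ship_id=31: ✗
ship_id=32: ✓ → 492
ship_id=33: ✗
ship_id=34: ✗
ship_id=35: ✗
ship_id=36: ✗
ship_id=37: ✗
ship_id=38: ✗
ship_id=39: ✗
ship_id=40: ✗
ship_id=41: ✗
ship_id=42: ✗
ship_id=43: ✗
days_sum = 492

ups_sum=3565, days_sum=492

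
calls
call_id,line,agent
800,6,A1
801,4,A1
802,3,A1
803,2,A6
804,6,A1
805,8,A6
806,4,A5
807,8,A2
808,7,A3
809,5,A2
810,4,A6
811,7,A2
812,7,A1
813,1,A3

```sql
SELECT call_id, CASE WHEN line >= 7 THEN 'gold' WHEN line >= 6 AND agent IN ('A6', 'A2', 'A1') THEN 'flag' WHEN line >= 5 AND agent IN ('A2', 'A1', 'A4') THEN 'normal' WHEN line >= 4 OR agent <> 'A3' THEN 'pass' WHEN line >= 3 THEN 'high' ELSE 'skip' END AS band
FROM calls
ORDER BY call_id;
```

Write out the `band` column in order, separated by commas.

call_id=800: line >= 6 AND agent IN ('A6', 'A2', 'A1') → flag
call_id=801: line >= 4 OR agent <> 'A3' → pass
call_id=802: line >= 4 OR agent <> 'A3' → pass
call_id=803: line >= 4 OR agent <> 'A3' → pass
call_id=804: line >= 6 AND agent IN ('A6', 'A2', 'A1') → flag
call_id=805: line >= 7 → gold
call_id=806: line >= 4 OR agent <> 'A3' → pass
call_id=807: line >= 7 → gold
call_id=808: line >= 7 → gold
call_id=809: line >= 5 AND agent IN ('A2', 'A1', 'A4') → normal
call_id=810: line >= 4 OR agent <> 'A3' → pass
call_id=811: line >= 7 → gold
call_id=812: line >= 7 → gold
call_id=813: ELSE → skip

flag, pass, pass, pass, flag, gold, pass, gold, gold, normal, pass, gold, gold, skip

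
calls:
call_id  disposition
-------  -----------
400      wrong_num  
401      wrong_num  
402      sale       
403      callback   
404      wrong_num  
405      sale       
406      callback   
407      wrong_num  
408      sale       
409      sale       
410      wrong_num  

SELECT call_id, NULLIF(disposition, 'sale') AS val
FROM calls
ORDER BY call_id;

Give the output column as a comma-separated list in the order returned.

call_id=400: disposition=wrong_num vs sale: differ → wrong_num
call_id=401: disposition=wrong_num vs sale: differ → wrong_num
call_id=402: disposition=sale vs sale: equal → NULL
call_id=403: disposition=callback vs sale: differ → callback
call_id=404: disposition=wrong_num vs sale: differ → wrong_num
call_id=405: disposition=sale vs sale: equal → NULL
call_id=406: disposition=callback vs sale: differ → callback
call_id=407: disposition=wrong_num vs sale: differ → wrong_num
call_id=408: disposition=sale vs sale: equal → NULL
call_id=409: disposition=sale vs sale: equal → NULL
call_id=410: disposition=wrong_num vs sale: differ → wrong_num

wrong_num, wrong_num, NULL, callback, wrong_num, NULL, callback, wrong_num, NULL, NULL, wrong_num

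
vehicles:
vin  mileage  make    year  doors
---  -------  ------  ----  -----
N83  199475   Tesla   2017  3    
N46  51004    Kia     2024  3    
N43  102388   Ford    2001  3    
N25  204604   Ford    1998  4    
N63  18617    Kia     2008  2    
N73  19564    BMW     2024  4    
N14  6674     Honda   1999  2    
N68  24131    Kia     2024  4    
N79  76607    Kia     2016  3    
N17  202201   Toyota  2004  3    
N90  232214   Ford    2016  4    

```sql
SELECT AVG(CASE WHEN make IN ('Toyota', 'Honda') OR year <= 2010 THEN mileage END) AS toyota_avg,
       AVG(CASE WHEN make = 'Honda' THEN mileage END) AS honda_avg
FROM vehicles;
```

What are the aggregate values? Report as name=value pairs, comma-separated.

toyota_avg=106896.8, honda_avg=6674

[toyota_avg: make IN ('Toyota', 'Honda') OR year <= 2010]
vin=N83: ✗
vin=N46: ✗
vin=N43: ✓ → 102388
vin=N25: ✓ → 204604
vin=N63: ✓ → 18617
vin=N73: ✗
vin=N14: ✓ → 6674
vin=N68: ✗
vin=N79: ✗
vin=N17: ✓ → 202201
vin=N90: ✗
toyota_avg = (102388 + 204604 + 18617 + 6674 + 202201) / 5 = 106896.8
—
[honda_avg: make = 'Honda']
vin=N83: ✗
vin=N46: ✗
vin=N43: ✗
vin=N25: ✗
vin=N63: ✗
vin=N73: ✗
vin=N14: ✓ → 6674
vin=N68: ✗
vin=N79: ✗
vin=N17: ✗
vin=N90: ✗
honda_avg = 6674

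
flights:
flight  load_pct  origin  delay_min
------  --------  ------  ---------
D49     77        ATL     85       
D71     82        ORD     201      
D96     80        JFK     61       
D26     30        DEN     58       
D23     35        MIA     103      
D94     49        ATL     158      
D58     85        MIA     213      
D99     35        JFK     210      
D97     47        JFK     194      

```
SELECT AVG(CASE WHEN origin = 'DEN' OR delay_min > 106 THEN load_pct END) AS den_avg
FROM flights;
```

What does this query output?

54.6666666667

flight=D49: ✗
flight=D71: ✓ → 82
flight=D96: ✗
flight=D26: ✓ → 30
flight=D23: ✗
flight=D94: ✓ → 49
flight=D58: ✓ → 85
flight=D99: ✓ → 35
flight=D97: ✓ → 47
den_avg = (82 + 30 + 49 + 85 + 35 + 47) / 6 = 54.6666666667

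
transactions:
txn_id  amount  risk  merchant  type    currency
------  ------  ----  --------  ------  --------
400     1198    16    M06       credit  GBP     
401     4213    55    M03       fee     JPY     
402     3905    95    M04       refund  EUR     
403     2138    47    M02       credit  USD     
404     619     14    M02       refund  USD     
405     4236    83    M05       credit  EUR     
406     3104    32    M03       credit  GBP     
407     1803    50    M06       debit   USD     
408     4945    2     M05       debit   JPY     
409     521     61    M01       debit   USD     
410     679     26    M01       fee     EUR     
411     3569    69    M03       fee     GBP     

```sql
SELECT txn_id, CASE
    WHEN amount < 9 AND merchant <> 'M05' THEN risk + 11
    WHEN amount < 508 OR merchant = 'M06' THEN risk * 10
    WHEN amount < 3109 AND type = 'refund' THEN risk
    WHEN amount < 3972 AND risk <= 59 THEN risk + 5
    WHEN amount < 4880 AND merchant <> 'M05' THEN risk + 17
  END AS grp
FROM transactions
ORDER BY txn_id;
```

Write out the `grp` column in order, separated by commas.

txn_id=400: amount < 508 OR merchant = 'M06' → 160
txn_id=401: amount < 4880 AND merchant <> 'M05' → 72
txn_id=402: amount < 4880 AND merchant <> 'M05' → 112
txn_id=403: amount < 3972 AND risk <= 59 → 52
txn_id=404: amount < 3109 AND type = 'refund' → 14
txn_id=405: (no match → NULL) → NULL
txn_id=406: amount < 3972 AND risk <= 59 → 37
txn_id=407: amount < 508 OR merchant = 'M06' → 500
txn_id=408: (no match → NULL) → NULL
txn_id=409: amount < 4880 AND merchant <> 'M05' → 78
txn_id=410: amount < 3972 AND risk <= 59 → 31
txn_id=411: amount < 4880 AND merchant <> 'M05' → 86

160, 72, 112, 52, 14, NULL, 37, 500, NULL, 78, 31, 86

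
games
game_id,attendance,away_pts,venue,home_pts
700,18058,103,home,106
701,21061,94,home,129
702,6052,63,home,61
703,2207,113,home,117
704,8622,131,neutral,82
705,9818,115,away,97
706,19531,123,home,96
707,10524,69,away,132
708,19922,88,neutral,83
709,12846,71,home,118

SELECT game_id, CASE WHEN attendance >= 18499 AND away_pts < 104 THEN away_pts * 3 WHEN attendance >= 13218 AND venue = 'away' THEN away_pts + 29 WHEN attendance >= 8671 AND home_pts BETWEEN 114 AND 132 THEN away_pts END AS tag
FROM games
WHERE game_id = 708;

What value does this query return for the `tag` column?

game_id = 708: attendance=19922, away_pts=88, venue=neutral, home_pts=83.
attendance >= 18499 AND away_pts < 104 → true → 264

264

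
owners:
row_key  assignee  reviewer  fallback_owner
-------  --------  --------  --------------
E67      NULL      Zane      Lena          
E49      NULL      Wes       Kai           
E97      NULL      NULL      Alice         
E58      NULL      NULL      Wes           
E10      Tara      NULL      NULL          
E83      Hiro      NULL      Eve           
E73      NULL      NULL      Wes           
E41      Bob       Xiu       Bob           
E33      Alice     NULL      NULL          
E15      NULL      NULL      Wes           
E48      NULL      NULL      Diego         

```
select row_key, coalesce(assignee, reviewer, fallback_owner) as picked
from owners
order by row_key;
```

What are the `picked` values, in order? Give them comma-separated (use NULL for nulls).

Tara, Wes, Alice, Bob, Diego, Wes, Wes, Zane, Wes, Hiro, Alice

row_key=E10: assignee=Tara → Tara
row_key=E15: assignee=NULL, reviewer=NULL, fallback_owner=Wes → Wes
row_key=E33: assignee=Alice → Alice
row_key=E41: assignee=Bob → Bob
row_key=E48: assignee=NULL, reviewer=NULL, fallback_owner=Diego → Diego
row_key=E49: assignee=NULL, reviewer=Wes → Wes
row_key=E58: assignee=NULL, reviewer=NULL, fallback_owner=Wes → Wes
row_key=E67: assignee=NULL, reviewer=Zane → Zane
row_key=E73: assignee=NULL, reviewer=NULL, fallback_owner=Wes → Wes
row_key=E83: assignee=Hiro → Hiro
row_key=E97: assignee=NULL, reviewer=NULL, fallback_owner=Alice → Alice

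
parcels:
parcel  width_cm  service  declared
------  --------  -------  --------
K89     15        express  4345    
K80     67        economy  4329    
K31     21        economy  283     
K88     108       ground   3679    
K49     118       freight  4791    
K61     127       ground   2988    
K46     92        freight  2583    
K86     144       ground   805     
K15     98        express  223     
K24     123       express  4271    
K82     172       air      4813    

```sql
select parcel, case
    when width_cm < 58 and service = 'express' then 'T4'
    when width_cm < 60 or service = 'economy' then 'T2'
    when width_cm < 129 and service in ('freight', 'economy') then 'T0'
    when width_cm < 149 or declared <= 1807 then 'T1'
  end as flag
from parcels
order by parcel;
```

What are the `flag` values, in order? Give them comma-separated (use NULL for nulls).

parcel=K15: width_cm < 149 or declared <= 1807 → T1
parcel=K24: width_cm < 149 or declared <= 1807 → T1
parcel=K31: width_cm < 60 or service = 'economy' → T2
parcel=K46: width_cm < 129 and service in ('freight', 'economy') → T0
parcel=K49: width_cm < 129 and service in ('freight', 'economy') → T0
parcel=K61: width_cm < 149 or declared <= 1807 → T1
parcel=K80: width_cm < 60 or service = 'economy' → T2
parcel=K82: (no match → NULL) → NULL
parcel=K86: width_cm < 149 or declared <= 1807 → T1
parcel=K88: width_cm < 149 or declared <= 1807 → T1
parcel=K89: width_cm < 58 and service = 'express' → T4

T1, T1, T2, T0, T0, T1, T2, NULL, T1, T1, T4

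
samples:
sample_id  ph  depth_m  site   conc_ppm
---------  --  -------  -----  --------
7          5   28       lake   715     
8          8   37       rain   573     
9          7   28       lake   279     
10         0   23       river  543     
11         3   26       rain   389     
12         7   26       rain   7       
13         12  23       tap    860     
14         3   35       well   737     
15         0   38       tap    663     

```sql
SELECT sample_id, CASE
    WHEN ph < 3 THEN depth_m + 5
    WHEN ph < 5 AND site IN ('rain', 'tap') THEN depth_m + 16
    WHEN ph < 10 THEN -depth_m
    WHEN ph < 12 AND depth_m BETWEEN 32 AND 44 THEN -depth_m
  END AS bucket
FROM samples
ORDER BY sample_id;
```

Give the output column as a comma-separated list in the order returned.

-28, -37, -28, 28, 42, -26, NULL, -35, 43

sample_id=7: ph < 10 → -28
sample_id=8: ph < 10 → -37
sample_id=9: ph < 10 → -28
sample_id=10: ph < 3 → 28
sample_id=11: ph < 5 AND site IN ('rain', 'tap') → 42
sample_id=12: ph < 10 → -26
sample_id=13: (no match → NULL) → NULL
sample_id=14: ph < 10 → -35
sample_id=15: ph < 3 → 43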